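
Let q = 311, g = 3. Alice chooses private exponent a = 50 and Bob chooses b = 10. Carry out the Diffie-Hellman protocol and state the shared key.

169

Alice sends A = g^a mod q = 3^50 mod 311.
3^1 ≡ 3 (mod 311)
3^2 = (3^1)^2 ≡ 3^2 = 9 ≡ 9 (mod 311)
3^4 = (3^2)^2 ≡ 9^2 = 81 ≡ 81 (mod 311)
3^8 = (3^4)^2 ≡ 81^2 = 6561 ≡ 30 (mod 311)
3^16 = (3^8)^2 ≡ 30^2 = 900 ≡ 278 (mod 311)
3^32 = (3^16)^2 ≡ 278^2 = 77284 ≡ 156 (mod 311)
3^50 = 3^32 · 3^16 · 3^2 ≡ 156 · 278 · 9 ≡ 7 (mod 311).
So A = 7. Bob then computes K = A^b mod q = 7^10 mod 311.
7^1 ≡ 7 (mod 311)
7^2 = (7^1)^2 ≡ 7^2 = 49 ≡ 49 (mod 311)
7^4 = (7^2)^2 ≡ 49^2 = 2401 ≡ 224 (mod 311)
7^8 = (7^4)^2 ≡ 224^2 = 50176 ≡ 105 (mod 311)
7^10 = 7^8 · 7^2 ≡ 105 · 49 ≡ 169 (mod 311).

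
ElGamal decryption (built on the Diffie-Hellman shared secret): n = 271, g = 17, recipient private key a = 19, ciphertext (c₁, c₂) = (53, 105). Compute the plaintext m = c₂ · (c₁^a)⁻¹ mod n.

Shared mask s = c₁^a mod n = 53^19 mod 271.
53^1 ≡ 53 (mod 271)
53^2 = (53^1)^2 ≡ 53^2 = 2809 ≡ 99 (mod 271)
53^4 = (53^2)^2 ≡ 99^2 = 9801 ≡ 45 (mod 271)
53^8 = (53^4)^2 ≡ 45^2 = 2025 ≡ 128 (mod 271)
53^16 = (53^8)^2 ≡ 128^2 = 16384 ≡ 124 (mod 271)
53^19 = 53^16 · 53^2 · 53^1 ≡ 124 · 99 · 53 ≡ 228 (mod 271).
So s = 228; s⁻¹ ≡ 63 (mod 271).
m = c₂ · s⁻¹ mod 271 = 105 · 63 mod 271 = 111.

111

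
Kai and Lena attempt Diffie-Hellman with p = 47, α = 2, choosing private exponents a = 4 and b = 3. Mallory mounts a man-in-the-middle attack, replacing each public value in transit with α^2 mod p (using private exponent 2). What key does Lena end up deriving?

Lena receives Mallory's public value M = 2^2 mod 47 instead of the honest one.
2^1 ≡ 2 (mod 47)
2^2 = (2^1)^2 ≡ 2^2 = 4 ≡ 4 (mod 47)
So M = 4. Lena computes K = M^3 mod 47.
4^1 ≡ 4 (mod 47)
4^2 = (4^1)^2 ≡ 4^2 = 16 ≡ 16 (mod 47)
4^3 = 4^2 · 4^1 ≡ 16 · 4 ≡ 17 (mod 47).

17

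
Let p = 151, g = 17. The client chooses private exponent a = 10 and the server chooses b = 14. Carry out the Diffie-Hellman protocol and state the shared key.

85

The client sends A = g^a mod p = 17^10 mod 151.
17^1 ≡ 17 (mod 151)
17^2 = (17^1)^2 ≡ 17^2 = 289 ≡ 138 (mod 151)
17^4 = (17^2)^2 ≡ 138^2 = 19044 ≡ 18 (mod 151)
17^8 = (17^4)^2 ≡ 18^2 = 324 ≡ 22 (mod 151)
17^10 = 17^8 · 17^2 ≡ 22 · 138 ≡ 16 (mod 151).
So A = 16. The server then computes K = A^b mod p = 16^14 mod 151.
16^1 ≡ 16 (mod 151)
16^2 = (16^1)^2 ≡ 16^2 = 256 ≡ 105 (mod 151)
16^4 = (16^2)^2 ≡ 105^2 = 11025 ≡ 2 (mod 151)
16^8 = (16^4)^2 ≡ 2^2 = 4 ≡ 4 (mod 151)
16^14 = 16^8 · 16^4 · 16^2 ≡ 4 · 2 · 105 ≡ 85 (mod 151).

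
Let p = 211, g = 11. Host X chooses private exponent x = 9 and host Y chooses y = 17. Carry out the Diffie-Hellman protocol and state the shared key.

Host Y sends B = g^y mod p = 11^17 mod 211.
11^1 ≡ 11 (mod 211)
11^2 = (11^1)^2 ≡ 11^2 = 121 ≡ 121 (mod 211)
11^4 = (11^2)^2 ≡ 121^2 = 14641 ≡ 82 (mod 211)
11^8 = (11^4)^2 ≡ 82^2 = 6724 ≡ 183 (mod 211)
11^16 = (11^8)^2 ≡ 183^2 = 33489 ≡ 151 (mod 211)
11^17 = 11^16 · 11^1 ≡ 151 · 11 ≡ 184 (mod 211).
So B = 184. Host X then computes K = B^x mod p = 184^9 mod 211.
184^1 ≡ 184 (mod 211)
184^2 = (184^1)^2 ≡ 184^2 = 33856 ≡ 96 (mod 211)
184^4 = (184^2)^2 ≡ 96^2 = 9216 ≡ 143 (mod 211)
184^8 = (184^4)^2 ≡ 143^2 = 20449 ≡ 193 (mod 211)
184^9 = 184^8 · 184^1 ≡ 193 · 184 ≡ 64 (mod 211).

64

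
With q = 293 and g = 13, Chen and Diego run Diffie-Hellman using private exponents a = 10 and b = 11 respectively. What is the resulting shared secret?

6

Chen sends A = g^a mod q = 13^10 mod 293.
13^1 ≡ 13 (mod 293)
13^2 = (13^1)^2 ≡ 13^2 = 169 ≡ 169 (mod 293)
13^4 = (13^2)^2 ≡ 169^2 = 28561 ≡ 140 (mod 293)
13^8 = (13^4)^2 ≡ 140^2 = 19600 ≡ 262 (mod 293)
13^10 = 13^8 · 13^2 ≡ 262 · 169 ≡ 35 (mod 293).
So A = 35. Diego then computes K = A^b mod q = 35^11 mod 293.
35^1 ≡ 35 (mod 293)
35^2 = (35^1)^2 ≡ 35^2 = 1225 ≡ 53 (mod 293)
35^4 = (35^2)^2 ≡ 53^2 = 2809 ≡ 172 (mod 293)
35^8 = (35^4)^2 ≡ 172^2 = 29584 ≡ 284 (mod 293)
35^11 = 35^8 · 35^2 · 35^1 ≡ 284 · 53 · 35 ≡ 6 (mod 293).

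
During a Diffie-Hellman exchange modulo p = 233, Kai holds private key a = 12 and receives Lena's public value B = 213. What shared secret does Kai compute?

210

Shared key K = 213^12 mod 233.
213^1 ≡ 213 (mod 233)
213^2 = (213^1)^2 ≡ 213^2 = 45369 ≡ 167 (mod 233)
213^4 = (213^2)^2 ≡ 167^2 = 27889 ≡ 162 (mod 233)
213^8 = (213^4)^2 ≡ 162^2 = 26244 ≡ 148 (mod 233)
213^12 = 213^8 · 213^4 ≡ 148 · 162 ≡ 210 (mod 233).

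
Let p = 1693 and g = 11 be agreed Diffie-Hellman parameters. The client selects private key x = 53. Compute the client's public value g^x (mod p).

Public value = 11^53 (mod 1693).
11^1 ≡ 11 (mod 1693)
11^2 = (11^1)^2 ≡ 11^2 = 121 ≡ 121 (mod 1693)
11^4 = (11^2)^2 ≡ 121^2 = 14641 ≡ 1097 (mod 1693)
11^8 = (11^4)^2 ≡ 1097^2 = 1203409 ≡ 1379 (mod 1693)
11^16 = (11^8)^2 ≡ 1379^2 = 1901641 ≡ 402 (mod 1693)
11^32 = (11^16)^2 ≡ 402^2 = 161604 ≡ 769 (mod 1693)
11^53 = 11^32 · 11^16 · 11^4 · 11^1 ≡ 769 · 402 · 1097 · 11 ≡ 195 (mod 1693).

195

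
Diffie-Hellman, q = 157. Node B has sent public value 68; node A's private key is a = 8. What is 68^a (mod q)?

Shared key K = 68^8 mod 157.
68^1 ≡ 68 (mod 157)
68^2 = (68^1)^2 ≡ 68^2 = 4624 ≡ 71 (mod 157)
68^4 = (68^2)^2 ≡ 71^2 = 5041 ≡ 17 (mod 157)
68^8 = (68^4)^2 ≡ 17^2 = 289 ≡ 132 (mod 157)

132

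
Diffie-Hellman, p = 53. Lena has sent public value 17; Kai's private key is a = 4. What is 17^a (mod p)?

Shared key K = 17^4 mod 53.
17^1 ≡ 17 (mod 53)
17^2 = (17^1)^2 ≡ 17^2 = 289 ≡ 24 (mod 53)
17^4 = (17^2)^2 ≡ 24^2 = 576 ≡ 46 (mod 53)

46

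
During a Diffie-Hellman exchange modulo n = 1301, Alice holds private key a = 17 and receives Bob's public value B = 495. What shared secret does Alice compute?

1107

Shared key K = 495^17 mod 1301.
495^1 ≡ 495 (mod 1301)
495^2 = (495^1)^2 ≡ 495^2 = 245025 ≡ 437 (mod 1301)
495^4 = (495^2)^2 ≡ 437^2 = 190969 ≡ 1023 (mod 1301)
495^8 = (495^4)^2 ≡ 1023^2 = 1046529 ≡ 525 (mod 1301)
495^16 = (495^8)^2 ≡ 525^2 = 275625 ≡ 1114 (mod 1301)
495^17 = 495^16 · 495^1 ≡ 1114 · 495 ≡ 1107 (mod 1301).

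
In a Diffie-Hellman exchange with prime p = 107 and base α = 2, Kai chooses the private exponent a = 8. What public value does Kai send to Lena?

42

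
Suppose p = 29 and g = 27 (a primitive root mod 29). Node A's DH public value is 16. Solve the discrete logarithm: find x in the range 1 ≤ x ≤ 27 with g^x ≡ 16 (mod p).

4

Try successive powers of 27 modulo 29:
27^1 ≡ 27
27^2 ≡ 4
27^3 ≡ 21
27^4 ≡ 16
Found: x = 4.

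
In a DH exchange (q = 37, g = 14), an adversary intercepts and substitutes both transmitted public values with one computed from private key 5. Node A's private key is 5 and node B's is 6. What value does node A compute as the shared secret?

Node A receives an adversary's public value M = 14^5 mod 37 instead of the honest one.
14^1 ≡ 14 (mod 37)
14^2 = (14^1)^2 ≡ 14^2 = 196 ≡ 11 (mod 37)
14^4 = (14^2)^2 ≡ 11^2 = 121 ≡ 10 (mod 37)
14^5 = 14^4 · 14^1 ≡ 10 · 14 ≡ 29 (mod 37).
So M = 29. Node A computes K = M^5 mod 37.
29^1 ≡ 29 (mod 37)
29^2 = (29^1)^2 ≡ 29^2 = 841 ≡ 27 (mod 37)
29^4 = (29^2)^2 ≡ 27^2 = 729 ≡ 26 (mod 37)
29^5 = 29^4 · 29^1 ≡ 26 · 29 ≡ 14 (mod 37).

14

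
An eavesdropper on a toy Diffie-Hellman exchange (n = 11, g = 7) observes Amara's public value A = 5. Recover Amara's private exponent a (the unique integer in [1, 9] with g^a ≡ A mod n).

2

Try successive powers of 7 modulo 11:
7^1 ≡ 7
7^2 ≡ 5
Found: a = 2.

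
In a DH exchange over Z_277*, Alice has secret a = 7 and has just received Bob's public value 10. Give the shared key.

23

Shared key K = 10^7 mod 277.
10^1 ≡ 10 (mod 277)
10^2 = (10^1)^2 ≡ 10^2 = 100 ≡ 100 (mod 277)
10^4 = (10^2)^2 ≡ 100^2 = 10000 ≡ 28 (mod 277)
10^7 = 10^4 · 10^2 · 10^1 ≡ 28 · 100 · 10 ≡ 23 (mod 277).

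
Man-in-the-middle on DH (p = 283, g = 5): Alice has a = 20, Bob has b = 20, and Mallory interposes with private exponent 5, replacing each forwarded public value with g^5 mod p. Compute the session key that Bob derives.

93

Bob receives Mallory's public value M = 5^5 mod 283 instead of the honest one.
5^1 ≡ 5 (mod 283)
5^2 = (5^1)^2 ≡ 5^2 = 25 ≡ 25 (mod 283)
5^4 = (5^2)^2 ≡ 25^2 = 625 ≡ 59 (mod 283)
5^5 = 5^4 · 5^1 ≡ 59 · 5 ≡ 12 (mod 283).
So M = 12. Bob computes K = M^20 mod 283.
12^1 ≡ 12 (mod 283)
12^2 = (12^1)^2 ≡ 12^2 = 144 ≡ 144 (mod 283)
12^4 = (12^2)^2 ≡ 144^2 = 20736 ≡ 77 (mod 283)
12^8 = (12^4)^2 ≡ 77^2 = 5929 ≡ 269 (mod 283)
12^16 = (12^8)^2 ≡ 269^2 = 72361 ≡ 196 (mod 283)
12^20 = 12^16 · 12^4 ≡ 196 · 77 ≡ 93 (mod 283).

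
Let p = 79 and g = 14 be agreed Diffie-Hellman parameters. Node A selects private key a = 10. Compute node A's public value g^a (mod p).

64

Public value = 14^10 (mod 79).
14^1 ≡ 14 (mod 79)
14^2 = (14^1)^2 ≡ 14^2 = 196 ≡ 38 (mod 79)
14^4 = (14^2)^2 ≡ 38^2 = 1444 ≡ 22 (mod 79)
14^8 = (14^4)^2 ≡ 22^2 = 484 ≡ 10 (mod 79)
14^10 = 14^8 · 14^2 ≡ 10 · 38 ≡ 64 (mod 79).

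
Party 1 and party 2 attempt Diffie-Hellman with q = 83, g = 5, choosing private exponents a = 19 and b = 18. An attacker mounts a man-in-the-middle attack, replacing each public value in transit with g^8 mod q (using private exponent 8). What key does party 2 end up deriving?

Party 2 receives an attacker's public value M = 5^8 mod 83 instead of the honest one.
5^1 ≡ 5 (mod 83)
5^2 = (5^1)^2 ≡ 5^2 = 25 ≡ 25 (mod 83)
5^4 = (5^2)^2 ≡ 25^2 = 625 ≡ 44 (mod 83)
5^8 = (5^4)^2 ≡ 44^2 = 1936 ≡ 27 (mod 83)
So M = 27. Party 2 computes K = M^18 mod 83.
27^1 ≡ 27 (mod 83)
27^2 = (27^1)^2 ≡ 27^2 = 729 ≡ 65 (mod 83)
27^4 = (27^2)^2 ≡ 65^2 = 4225 ≡ 75 (mod 83)
27^8 = (27^4)^2 ≡ 75^2 = 5625 ≡ 64 (mod 83)
27^16 = (27^8)^2 ≡ 64^2 = 4096 ≡ 29 (mod 83)
27^18 = 27^16 · 27^2 ≡ 29 · 65 ≡ 59 (mod 83).

59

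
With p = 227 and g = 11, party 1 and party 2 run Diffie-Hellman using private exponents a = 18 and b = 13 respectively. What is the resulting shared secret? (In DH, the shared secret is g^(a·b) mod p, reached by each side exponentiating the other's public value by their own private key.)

57

Party 2 sends B = g^b mod p = 11^13 mod 227.
11^1 ≡ 11 (mod 227)
11^2 = (11^1)^2 ≡ 11^2 = 121 ≡ 121 (mod 227)
11^4 = (11^2)^2 ≡ 121^2 = 14641 ≡ 113 (mod 227)
11^8 = (11^4)^2 ≡ 113^2 = 12769 ≡ 57 (mod 227)
11^13 = 11^8 · 11^4 · 11^1 ≡ 57 · 113 · 11 ≡ 27 (mod 227).
So B = 27. Party 1 then computes K = B^a mod p = 27^18 mod 227.
27^1 ≡ 27 (mod 227)
27^2 = (27^1)^2 ≡ 27^2 = 729 ≡ 48 (mod 227)
27^4 = (27^2)^2 ≡ 48^2 = 2304 ≡ 34 (mod 227)
27^8 = (27^4)^2 ≡ 34^2 = 1156 ≡ 21 (mod 227)
27^16 = (27^8)^2 ≡ 21^2 = 441 ≡ 214 (mod 227)
27^18 = 27^16 · 27^2 ≡ 214 · 48 ≡ 57 (mod 227).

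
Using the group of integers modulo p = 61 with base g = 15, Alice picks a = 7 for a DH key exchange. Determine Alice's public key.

Public value = 15^7 mod 61.
15^1 ≡ 15 (mod 61)
15^2 = (15^1)^2 ≡ 15^2 = 225 ≡ 42 (mod 61)
15^4 = (15^2)^2 ≡ 42^2 = 1764 ≡ 56 (mod 61)
15^7 = 15^4 · 15^2 · 15^1 ≡ 56 · 42 · 15 ≡ 22 (mod 61).

22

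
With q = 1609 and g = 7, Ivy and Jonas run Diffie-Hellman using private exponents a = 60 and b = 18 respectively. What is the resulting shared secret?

604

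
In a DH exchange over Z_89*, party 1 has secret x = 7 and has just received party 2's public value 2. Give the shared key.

39

Shared key K = 2^7 mod 89.
2^1 ≡ 2 (mod 89)
2^2 = (2^1)^2 ≡ 2^2 = 4 ≡ 4 (mod 89)
2^4 = (2^2)^2 ≡ 4^2 = 16 ≡ 16 (mod 89)
2^7 = 2^4 · 2^2 · 2^1 ≡ 16 · 4 · 2 ≡ 39 (mod 89).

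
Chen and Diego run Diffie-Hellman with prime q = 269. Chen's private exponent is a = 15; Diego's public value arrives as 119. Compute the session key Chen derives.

78

Shared key K = 119^15 mod 269.
119^1 ≡ 119 (mod 269)
119^2 = (119^1)^2 ≡ 119^2 = 14161 ≡ 173 (mod 269)
119^4 = (119^2)^2 ≡ 173^2 = 29929 ≡ 70 (mod 269)
119^8 = (119^4)^2 ≡ 70^2 = 4900 ≡ 58 (mod 269)
119^15 = 119^8 · 119^4 · 119^2 · 119^1 ≡ 58 · 70 · 173 · 119 ≡ 78 (mod 269).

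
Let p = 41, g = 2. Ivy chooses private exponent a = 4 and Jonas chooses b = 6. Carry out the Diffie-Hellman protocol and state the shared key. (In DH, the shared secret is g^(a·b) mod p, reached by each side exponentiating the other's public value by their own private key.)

16

Jonas sends B = g^b mod p = 2^6 mod 41.
2^1 ≡ 2 (mod 41)
2^2 = (2^1)^2 ≡ 2^2 = 4 ≡ 4 (mod 41)
2^4 = (2^2)^2 ≡ 4^2 = 16 ≡ 16 (mod 41)
2^6 = 2^4 · 2^2 ≡ 16 · 4 ≡ 23 (mod 41).
So B = 23. Ivy then computes K = B^a mod p = 23^4 mod 41.
23^1 ≡ 23 (mod 41)
23^2 = (23^1)^2 ≡ 23^2 = 529 ≡ 37 (mod 41)
23^4 = (23^2)^2 ≡ 37^2 = 1369 ≡ 16 (mod 41)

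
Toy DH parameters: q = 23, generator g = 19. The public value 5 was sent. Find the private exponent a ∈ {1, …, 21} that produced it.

Try successive powers of 19 modulo 23:
19^1 ≡ 19
19^2 ≡ 16
19^3 ≡ 5
Found: a = 3.

3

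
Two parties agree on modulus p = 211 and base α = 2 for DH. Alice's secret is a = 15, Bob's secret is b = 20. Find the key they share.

144

Alice sends A = α^a mod p = 2^15 mod 211.
2^1 ≡ 2 (mod 211)
2^2 = (2^1)^2 ≡ 2^2 = 4 ≡ 4 (mod 211)
2^4 = (2^2)^2 ≡ 4^2 = 16 ≡ 16 (mod 211)
2^8 = (2^4)^2 ≡ 16^2 = 256 ≡ 45 (mod 211)
2^15 = 2^8 · 2^4 · 2^2 · 2^1 ≡ 45 · 16 · 4 · 2 ≡ 63 (mod 211).
So A = 63. Bob then computes K = A^b mod p = 63^20 mod 211.
63^1 ≡ 63 (mod 211)
63^2 = (63^1)^2 ≡ 63^2 = 3969 ≡ 171 (mod 211)
63^4 = (63^2)^2 ≡ 171^2 = 29241 ≡ 123 (mod 211)
63^8 = (63^4)^2 ≡ 123^2 = 15129 ≡ 148 (mod 211)
63^16 = (63^8)^2 ≡ 148^2 = 21904 ≡ 171 (mod 211)
63^20 = 63^16 · 63^4 ≡ 171 · 123 ≡ 144 (mod 211).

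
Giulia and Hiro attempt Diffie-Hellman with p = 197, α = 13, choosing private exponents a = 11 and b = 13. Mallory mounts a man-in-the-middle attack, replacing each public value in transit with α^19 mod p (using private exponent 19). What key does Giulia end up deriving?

153

Giulia receives Mallory's public value M = 13^19 mod 197 instead of the honest one.
13^1 ≡ 13 (mod 197)
13^2 = (13^1)^2 ≡ 13^2 = 169 ≡ 169 (mod 197)
13^4 = (13^2)^2 ≡ 169^2 = 28561 ≡ 193 (mod 197)
13^8 = (13^4)^2 ≡ 193^2 = 37249 ≡ 16 (mod 197)
13^16 = (13^8)^2 ≡ 16^2 = 256 ≡ 59 (mod 197)
13^19 = 13^16 · 13^2 · 13^1 ≡ 59 · 169 · 13 ≡ 194 (mod 197).
So M = 194. Giulia computes K = M^11 mod 197.
194^1 ≡ 194 (mod 197)
194^2 = (194^1)^2 ≡ 194^2 = 37636 ≡ 9 (mod 197)
194^4 = (194^2)^2 ≡ 9^2 = 81 ≡ 81 (mod 197)
194^8 = (194^4)^2 ≡ 81^2 = 6561 ≡ 60 (mod 197)
194^11 = 194^8 · 194^2 · 194^1 ≡ 60 · 9 · 194 ≡ 153 (mod 197).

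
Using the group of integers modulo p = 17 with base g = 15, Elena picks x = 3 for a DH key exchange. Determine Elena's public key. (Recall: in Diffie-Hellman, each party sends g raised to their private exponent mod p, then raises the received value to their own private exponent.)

Public value = 15^3 (mod 17).
15^1 ≡ 15 (mod 17)
15^2 = (15^1)^2 ≡ 15^2 = 225 ≡ 4 (mod 17)
15^3 = 15^2 · 15^1 ≡ 4 · 15 ≡ 9 (mod 17).

9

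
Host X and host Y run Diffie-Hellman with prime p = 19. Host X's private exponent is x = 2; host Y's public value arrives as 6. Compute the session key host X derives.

17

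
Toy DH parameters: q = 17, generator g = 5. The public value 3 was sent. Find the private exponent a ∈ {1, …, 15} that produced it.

Try successive powers of 5 modulo 17:
5^1 ≡ 5
5^2 ≡ 8
5^3 ≡ 6
5^4 ≡ 13
5^5 ≡ 14
5^6 ≡ 2
5^7 ≡ 10
5^8 ≡ 16
5^9 ≡ 12
5^10 ≡ 9
5^11 ≡ 11
5^12 ≡ 4
5^13 ≡ 3
Found: a = 13.

13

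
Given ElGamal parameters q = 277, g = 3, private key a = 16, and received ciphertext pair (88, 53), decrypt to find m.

145

Shared mask s = c₁^a mod q = 88^16 mod 277.
88^1 ≡ 88 (mod 277)
88^2 = (88^1)^2 ≡ 88^2 = 7744 ≡ 265 (mod 277)
88^4 = (88^2)^2 ≡ 265^2 = 70225 ≡ 144 (mod 277)
88^8 = (88^4)^2 ≡ 144^2 = 20736 ≡ 238 (mod 277)
88^16 = (88^8)^2 ≡ 238^2 = 56644 ≡ 136 (mod 277)
So s = 136; s⁻¹ ≡ 55 (mod 277).
m = c₂ · s⁻¹ mod 277 = 53 · 55 mod 277 = 145.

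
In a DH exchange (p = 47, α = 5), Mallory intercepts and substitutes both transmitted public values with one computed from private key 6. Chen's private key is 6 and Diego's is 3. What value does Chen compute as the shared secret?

4

Chen receives Mallory's public value M = 5^6 mod 47 instead of the honest one.
5^1 ≡ 5 (mod 47)
5^2 = (5^1)^2 ≡ 5^2 = 25 ≡ 25 (mod 47)
5^4 = (5^2)^2 ≡ 25^2 = 625 ≡ 14 (mod 47)
5^6 = 5^4 · 5^2 ≡ 14 · 25 ≡ 21 (mod 47).
So M = 21. Chen computes K = M^6 mod 47.
21^1 ≡ 21 (mod 47)
21^2 = (21^1)^2 ≡ 21^2 = 441 ≡ 18 (mod 47)
21^4 = (21^2)^2 ≡ 18^2 = 324 ≡ 42 (mod 47)
21^6 = 21^4 · 21^2 ≡ 42 · 18 ≡ 4 (mod 47).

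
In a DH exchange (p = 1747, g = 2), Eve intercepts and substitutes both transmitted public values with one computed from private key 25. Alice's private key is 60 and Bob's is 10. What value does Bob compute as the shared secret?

Bob receives Eve's public value M = 2^25 mod 1747 instead of the honest one.
2^1 ≡ 2 (mod 1747)
2^2 = (2^1)^2 ≡ 2^2 = 4 ≡ 4 (mod 1747)
2^4 = (2^2)^2 ≡ 4^2 = 16 ≡ 16 (mod 1747)
2^8 = (2^4)^2 ≡ 16^2 = 256 ≡ 256 (mod 1747)
2^16 = (2^8)^2 ≡ 256^2 = 65536 ≡ 897 (mod 1747)
2^25 = 2^16 · 2^8 · 2^1 ≡ 897 · 256 · 2 ≡ 1550 (mod 1747).
So M = 1550. Bob computes K = M^10 mod 1747.
1550^1 ≡ 1550 (mod 1747)
1550^2 = (1550^1)^2 ≡ 1550^2 = 2402500 ≡ 375 (mod 1747)
1550^4 = (1550^2)^2 ≡ 375^2 = 140625 ≡ 865 (mod 1747)
1550^8 = (1550^4)^2 ≡ 865^2 = 748225 ≡ 509 (mod 1747)
1550^10 = 1550^8 · 1550^2 ≡ 509 · 375 ≡ 452 (mod 1747).

452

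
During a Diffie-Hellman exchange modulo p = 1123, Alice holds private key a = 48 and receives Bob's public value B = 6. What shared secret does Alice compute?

26

Shared key K = 6^48 mod 1123.
6^1 ≡ 6 (mod 1123)
6^2 = (6^1)^2 ≡ 6^2 = 36 ≡ 36 (mod 1123)
6^4 = (6^2)^2 ≡ 36^2 = 1296 ≡ 173 (mod 1123)
6^8 = (6^4)^2 ≡ 173^2 = 29929 ≡ 731 (mod 1123)
6^16 = (6^8)^2 ≡ 731^2 = 534361 ≡ 936 (mod 1123)
6^32 = (6^16)^2 ≡ 936^2 = 876096 ≡ 156 (mod 1123)
6^48 = 6^32 · 6^16 ≡ 156 · 936 ≡ 26 (mod 1123).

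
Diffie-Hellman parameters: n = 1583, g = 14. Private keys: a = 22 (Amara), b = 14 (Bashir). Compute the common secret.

Amara sends A = g^a mod n = 14^22 mod 1583.
14^1 ≡ 14 (mod 1583)
14^2 = (14^1)^2 ≡ 14^2 = 196 ≡ 196 (mod 1583)
14^4 = (14^2)^2 ≡ 196^2 = 38416 ≡ 424 (mod 1583)
14^8 = (14^4)^2 ≡ 424^2 = 179776 ≡ 897 (mod 1583)
14^16 = (14^8)^2 ≡ 897^2 = 804609 ≡ 445 (mod 1583)
14^22 = 14^16 · 14^4 · 14^2 ≡ 445 · 424 · 196 ≡ 817 (mod 1583).
So A = 817. Bashir then computes K = A^b mod n = 817^14 mod 1583.
817^1 ≡ 817 (mod 1583)
817^2 = (817^1)^2 ≡ 817^2 = 667489 ≡ 1046 (mod 1583)
817^4 = (817^2)^2 ≡ 1046^2 = 1094116 ≡ 263 (mod 1583)
817^8 = (817^4)^2 ≡ 263^2 = 69169 ≡ 1100 (mod 1583)
817^14 = 817^8 · 817^4 · 817^2 ≡ 1100 · 263 · 1046 ≡ 1520 (mod 1583).

1520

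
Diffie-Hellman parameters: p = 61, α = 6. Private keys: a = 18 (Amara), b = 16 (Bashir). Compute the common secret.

58

Bashir sends B = α^b mod p = 6^16 mod 61.
6^1 ≡ 6 (mod 61)
6^2 = (6^1)^2 ≡ 6^2 = 36 ≡ 36 (mod 61)
6^4 = (6^2)^2 ≡ 36^2 = 1296 ≡ 15 (mod 61)
6^8 = (6^4)^2 ≡ 15^2 = 225 ≡ 42 (mod 61)
6^16 = (6^8)^2 ≡ 42^2 = 1764 ≡ 56 (mod 61)
So B = 56. Amara then computes K = B^a mod p = 56^18 mod 61.
56^1 ≡ 56 (mod 61)
56^2 = (56^1)^2 ≡ 56^2 = 3136 ≡ 25 (mod 61)
56^4 = (56^2)^2 ≡ 25^2 = 625 ≡ 15 (mod 61)
56^8 = (56^4)^2 ≡ 15^2 = 225 ≡ 42 (mod 61)
56^16 = (56^8)^2 ≡ 42^2 = 1764 ≡ 56 (mod 61)
56^18 = 56^16 · 56^2 ≡ 56 · 25 ≡ 58 (mod 61).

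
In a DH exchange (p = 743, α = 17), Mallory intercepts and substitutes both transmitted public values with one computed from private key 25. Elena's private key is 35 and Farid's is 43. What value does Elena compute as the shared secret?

358

Elena receives Mallory's public value M = 17^25 mod 743 instead of the honest one.
17^1 ≡ 17 (mod 743)
17^2 = (17^1)^2 ≡ 17^2 = 289 ≡ 289 (mod 743)
17^4 = (17^2)^2 ≡ 289^2 = 83521 ≡ 305 (mod 743)
17^8 = (17^4)^2 ≡ 305^2 = 93025 ≡ 150 (mod 743)
17^16 = (17^8)^2 ≡ 150^2 = 22500 ≡ 210 (mod 743)
17^25 = 17^16 · 17^8 · 17^1 ≡ 210 · 150 · 17 ≡ 540 (mod 743).
So M = 540. Elena computes K = M^35 mod 743.
540^1 ≡ 540 (mod 743)
540^2 = (540^1)^2 ≡ 540^2 = 291600 ≡ 344 (mod 743)
540^4 = (540^2)^2 ≡ 344^2 = 118336 ≡ 199 (mod 743)
540^8 = (540^4)^2 ≡ 199^2 = 39601 ≡ 222 (mod 743)
540^16 = (540^8)^2 ≡ 222^2 = 49284 ≡ 246 (mod 743)
540^32 = (540^16)^2 ≡ 246^2 = 60516 ≡ 333 (mod 743)
540^35 = 540^32 · 540^2 · 540^1 ≡ 333 · 344 · 540 ≡ 358 (mod 743).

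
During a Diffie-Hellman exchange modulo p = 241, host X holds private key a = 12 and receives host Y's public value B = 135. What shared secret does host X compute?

Shared key K = 135^12 mod 241.
135^1 ≡ 135 (mod 241)
135^2 = (135^1)^2 ≡ 135^2 = 18225 ≡ 150 (mod 241)
135^4 = (135^2)^2 ≡ 150^2 = 22500 ≡ 87 (mod 241)
135^8 = (135^4)^2 ≡ 87^2 = 7569 ≡ 98 (mod 241)
135^12 = 135^8 · 135^4 ≡ 98 · 87 ≡ 91 (mod 241).

91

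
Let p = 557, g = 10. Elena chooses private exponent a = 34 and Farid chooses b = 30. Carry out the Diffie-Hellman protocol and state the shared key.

Farid sends B = g^b mod p = 10^30 mod 557.
10^1 ≡ 10 (mod 557)
10^2 = (10^1)^2 ≡ 10^2 = 100 ≡ 100 (mod 557)
10^4 = (10^2)^2 ≡ 100^2 = 10000 ≡ 531 (mod 557)
10^8 = (10^4)^2 ≡ 531^2 = 281961 ≡ 119 (mod 557)
10^16 = (10^8)^2 ≡ 119^2 = 14161 ≡ 236 (mod 557)
10^30 = 10^16 · 10^8 · 10^4 · 10^2 ≡ 236 · 119 · 531 · 100 ≡ 401 (mod 557).
So B = 401. Elena then computes K = B^a mod p = 401^34 mod 557.
401^1 ≡ 401 (mod 557)
401^2 = (401^1)^2 ≡ 401^2 = 160801 ≡ 385 (mod 557)
401^4 = (401^2)^2 ≡ 385^2 = 148225 ≡ 63 (mod 557)
401^8 = (401^4)^2 ≡ 63^2 = 3969 ≡ 70 (mod 557)
401^16 = (401^8)^2 ≡ 70^2 = 4900 ≡ 444 (mod 557)
401^32 = (401^16)^2 ≡ 444^2 = 197136 ≡ 515 (mod 557)
401^34 = 401^32 · 401^2 ≡ 515 · 385 ≡ 540 (mod 557).

540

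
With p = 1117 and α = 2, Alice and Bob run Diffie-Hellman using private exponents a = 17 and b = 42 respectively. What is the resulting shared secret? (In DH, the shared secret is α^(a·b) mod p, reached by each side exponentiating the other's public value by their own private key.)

Bob sends B = α^b mod p = 2^42 mod 1117.
2^1 ≡ 2 (mod 1117)
2^2 = (2^1)^2 ≡ 2^2 = 4 ≡ 4 (mod 1117)
2^4 = (2^2)^2 ≡ 4^2 = 16 ≡ 16 (mod 1117)
2^8 = (2^4)^2 ≡ 16^2 = 256 ≡ 256 (mod 1117)
2^16 = (2^8)^2 ≡ 256^2 = 65536 ≡ 750 (mod 1117)
2^32 = (2^16)^2 ≡ 750^2 = 562500 ≡ 649 (mod 1117)
2^42 = 2^32 · 2^8 · 2^2 ≡ 649 · 256 · 4 ≡ 1078 (mod 1117).
So B = 1078. Alice then computes K = B^a mod p = 1078^17 mod 1117.
1078^1 ≡ 1078 (mod 1117)
1078^2 = (1078^1)^2 ≡ 1078^2 = 1162084 ≡ 404 (mod 1117)
1078^4 = (1078^2)^2 ≡ 404^2 = 163216 ≡ 134 (mod 1117)
1078^8 = (1078^4)^2 ≡ 134^2 = 17956 ≡ 84 (mod 1117)
1078^16 = (1078^8)^2 ≡ 84^2 = 7056 ≡ 354 (mod 1117)
1078^17 = 1078^16 · 1078^1 ≡ 354 · 1078 ≡ 715 (mod 1117).

715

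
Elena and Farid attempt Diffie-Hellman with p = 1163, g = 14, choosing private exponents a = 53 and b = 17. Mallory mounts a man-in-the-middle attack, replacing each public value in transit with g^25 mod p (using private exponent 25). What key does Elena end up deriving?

984

Elena receives Mallory's public value M = 14^25 mod 1163 instead of the honest one.
14^1 ≡ 14 (mod 1163)
14^2 = (14^1)^2 ≡ 14^2 = 196 ≡ 196 (mod 1163)
14^4 = (14^2)^2 ≡ 196^2 = 38416 ≡ 37 (mod 1163)
14^8 = (14^4)^2 ≡ 37^2 = 1369 ≡ 206 (mod 1163)
14^16 = (14^8)^2 ≡ 206^2 = 42436 ≡ 568 (mod 1163)
14^25 = 14^16 · 14^8 · 14^1 ≡ 568 · 206 · 14 ≡ 608 (mod 1163).
So M = 608. Elena computes K = M^53 mod 1163.
608^1 ≡ 608 (mod 1163)
608^2 = (608^1)^2 ≡ 608^2 = 369664 ≡ 993 (mod 1163)
608^4 = (608^2)^2 ≡ 993^2 = 986049 ≡ 988 (mod 1163)
608^8 = (608^4)^2 ≡ 988^2 = 976144 ≡ 387 (mod 1163)
608^16 = (608^8)^2 ≡ 387^2 = 149769 ≡ 905 (mod 1163)
608^32 = (608^16)^2 ≡ 905^2 = 819025 ≡ 273 (mod 1163)
608^53 = 608^32 · 608^16 · 608^4 · 608^1 ≡ 273 · 905 · 988 · 608 ≡ 984 (mod 1163).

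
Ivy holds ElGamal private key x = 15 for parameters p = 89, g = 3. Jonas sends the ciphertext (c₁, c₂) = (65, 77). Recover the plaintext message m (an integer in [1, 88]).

Shared mask s = c₁^x mod p = 65^15 mod 89.
65^1 ≡ 65 (mod 89)
65^2 = (65^1)^2 ≡ 65^2 = 4225 ≡ 42 (mod 89)
65^4 = (65^2)^2 ≡ 42^2 = 1764 ≡ 73 (mod 89)
65^8 = (65^4)^2 ≡ 73^2 = 5329 ≡ 78 (mod 89)
65^15 = 65^8 · 65^4 · 65^2 · 65^1 ≡ 78 · 73 · 42 · 65 ≡ 58 (mod 89).
So s = 58; s⁻¹ ≡ 66 (mod 89).
m = c₂ · s⁻¹ mod 89 = 77 · 66 mod 89 = 9.

9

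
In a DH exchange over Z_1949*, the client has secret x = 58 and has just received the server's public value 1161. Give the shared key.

1913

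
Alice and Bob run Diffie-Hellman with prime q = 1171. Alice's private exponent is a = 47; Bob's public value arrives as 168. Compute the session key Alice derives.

Shared key K = 168^47 mod 1171.
168^1 ≡ 168 (mod 1171)
168^2 = (168^1)^2 ≡ 168^2 = 28224 ≡ 120 (mod 1171)
168^4 = (168^2)^2 ≡ 120^2 = 14400 ≡ 348 (mod 1171)
168^8 = (168^4)^2 ≡ 348^2 = 121104 ≡ 491 (mod 1171)
168^16 = (168^8)^2 ≡ 491^2 = 241081 ≡ 1026 (mod 1171)
168^32 = (168^16)^2 ≡ 1026^2 = 1052676 ≡ 1118 (mod 1171)
168^47 = 168^32 · 168^8 · 168^4 · 168^2 · 168^1 ≡ 1118 · 491 · 348 · 120 · 168 ≡ 220 (mod 1171).

220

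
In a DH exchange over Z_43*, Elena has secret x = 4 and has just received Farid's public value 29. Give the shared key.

Shared key K = 29^4 mod 43.
29^1 ≡ 29 (mod 43)
29^2 = (29^1)^2 ≡ 29^2 = 841 ≡ 24 (mod 43)
29^4 = (29^2)^2 ≡ 24^2 = 576 ≡ 17 (mod 43)

17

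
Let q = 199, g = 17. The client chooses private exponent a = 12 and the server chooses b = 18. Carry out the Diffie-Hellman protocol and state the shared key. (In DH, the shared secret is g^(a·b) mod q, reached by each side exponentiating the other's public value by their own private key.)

The server sends B = g^b mod q = 17^18 mod 199.
17^1 ≡ 17 (mod 199)
17^2 = (17^1)^2 ≡ 17^2 = 289 ≡ 90 (mod 199)
17^4 = (17^2)^2 ≡ 90^2 = 8100 ≡ 140 (mod 199)
17^8 = (17^4)^2 ≡ 140^2 = 19600 ≡ 98 (mod 199)
17^16 = (17^8)^2 ≡ 98^2 = 9604 ≡ 52 (mod 199)
17^18 = 17^16 · 17^2 ≡ 52 · 90 ≡ 103 (mod 199).
So B = 103. The client then computes K = B^a mod q = 103^12 mod 199.
103^1 ≡ 103 (mod 199)
103^2 = (103^1)^2 ≡ 103^2 = 10609 ≡ 62 (mod 199)
103^4 = (103^2)^2 ≡ 62^2 = 3844 ≡ 63 (mod 199)
103^8 = (103^4)^2 ≡ 63^2 = 3969 ≡ 188 (mod 199)
103^12 = 103^8 · 103^4 ≡ 188 · 63 ≡ 103 (mod 199).

103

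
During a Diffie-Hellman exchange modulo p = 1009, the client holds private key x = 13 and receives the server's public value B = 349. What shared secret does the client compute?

Shared key K = 349^13 mod 1009.
349^1 ≡ 349 (mod 1009)
349^2 = (349^1)^2 ≡ 349^2 = 121801 ≡ 721 (mod 1009)
349^4 = (349^2)^2 ≡ 721^2 = 519841 ≡ 206 (mod 1009)
349^8 = (349^4)^2 ≡ 206^2 = 42436 ≡ 58 (mod 1009)
349^13 = 349^8 · 349^4 · 349^1 ≡ 58 · 206 · 349 ≡ 664 (mod 1009).

664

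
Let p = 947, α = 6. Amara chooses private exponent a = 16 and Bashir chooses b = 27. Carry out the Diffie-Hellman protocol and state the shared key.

Amara sends A = α^a mod p = 6^16 mod 947.
6^1 ≡ 6 (mod 947)
6^2 = (6^1)^2 ≡ 6^2 = 36 ≡ 36 (mod 947)
6^4 = (6^2)^2 ≡ 36^2 = 1296 ≡ 349 (mod 947)
6^8 = (6^4)^2 ≡ 349^2 = 121801 ≡ 585 (mod 947)
6^16 = (6^8)^2 ≡ 585^2 = 342225 ≡ 358 (mod 947)
So A = 358. Bashir then computes K = A^b mod p = 358^27 mod 947.
358^1 ≡ 358 (mod 947)
358^2 = (358^1)^2 ≡ 358^2 = 128164 ≡ 319 (mod 947)
358^4 = (358^2)^2 ≡ 319^2 = 101761 ≡ 432 (mod 947)
358^8 = (358^4)^2 ≡ 432^2 = 186624 ≡ 65 (mod 947)
358^16 = (358^8)^2 ≡ 65^2 = 4225 ≡ 437 (mod 947)
358^27 = 358^16 · 358^8 · 358^2 · 358^1 ≡ 437 · 65 · 319 · 358 ≡ 31 (mod 947).

31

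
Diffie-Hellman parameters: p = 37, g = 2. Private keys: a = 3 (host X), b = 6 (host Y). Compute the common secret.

Host Y sends B = g^b mod p = 2^6 mod 37.
2^1 ≡ 2 (mod 37)
2^2 = (2^1)^2 ≡ 2^2 = 4 ≡ 4 (mod 37)
2^4 = (2^2)^2 ≡ 4^2 = 16 ≡ 16 (mod 37)
2^6 = 2^4 · 2^2 ≡ 16 · 4 ≡ 27 (mod 37).
So B = 27. Host X then computes K = B^a mod p = 27^3 mod 37.
27^1 ≡ 27 (mod 37)
27^2 = (27^1)^2 ≡ 27^2 = 729 ≡ 26 (mod 37)
27^3 = 27^2 · 27^1 ≡ 26 · 27 ≡ 36 (mod 37).

36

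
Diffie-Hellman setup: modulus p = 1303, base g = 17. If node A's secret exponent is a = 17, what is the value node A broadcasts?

Public value = 17^17 (mod 1303).
17^1 ≡ 17 (mod 1303)
17^2 = (17^1)^2 ≡ 17^2 = 289 ≡ 289 (mod 1303)
17^4 = (17^2)^2 ≡ 289^2 = 83521 ≡ 129 (mod 1303)
17^8 = (17^4)^2 ≡ 129^2 = 16641 ≡ 1005 (mod 1303)
17^16 = (17^8)^2 ≡ 1005^2 = 1010025 ≡ 200 (mod 1303)
17^17 = 17^16 · 17^1 ≡ 200 · 17 ≡ 794 (mod 1303).

794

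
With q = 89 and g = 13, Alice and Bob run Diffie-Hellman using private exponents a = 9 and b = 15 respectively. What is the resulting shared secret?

Bob sends B = g^b mod q = 13^15 mod 89.
13^1 ≡ 13 (mod 89)
13^2 = (13^1)^2 ≡ 13^2 = 169 ≡ 80 (mod 89)
13^4 = (13^2)^2 ≡ 80^2 = 6400 ≡ 81 (mod 89)
13^8 = (13^4)^2 ≡ 81^2 = 6561 ≡ 64 (mod 89)
13^15 = 13^8 · 13^4 · 13^2 · 13^1 ≡ 64 · 81 · 80 · 13 ≡ 7 (mod 89).
So B = 7. Alice then computes K = B^a mod q = 7^9 mod 89.
7^1 ≡ 7 (mod 89)
7^2 = (7^1)^2 ≡ 7^2 = 49 ≡ 49 (mod 89)
7^4 = (7^2)^2 ≡ 49^2 = 2401 ≡ 87 (mod 89)
7^8 = (7^4)^2 ≡ 87^2 = 7569 ≡ 4 (mod 89)
7^9 = 7^8 · 7^1 ≡ 4 · 7 ≡ 28 (mod 89).

28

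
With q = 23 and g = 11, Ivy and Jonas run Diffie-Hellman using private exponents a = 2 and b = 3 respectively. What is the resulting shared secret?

9

Jonas sends B = g^b mod q = 11^3 mod 23.
11^1 ≡ 11 (mod 23)
11^2 = (11^1)^2 ≡ 11^2 = 121 ≡ 6 (mod 23)
11^3 = 11^2 · 11^1 ≡ 6 · 11 ≡ 20 (mod 23).
So B = 20. Ivy then computes K = B^a mod q = 20^2 mod 23.
20^1 ≡ 20 (mod 23)
20^2 = (20^1)^2 ≡ 20^2 = 400 ≡ 9 (mod 23)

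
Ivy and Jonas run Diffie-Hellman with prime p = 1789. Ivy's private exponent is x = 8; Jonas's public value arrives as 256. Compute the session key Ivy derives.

Shared key K = 256^8 mod 1789.
256^1 ≡ 256 (mod 1789)
256^2 = (256^1)^2 ≡ 256^2 = 65536 ≡ 1132 (mod 1789)
256^4 = (256^2)^2 ≡ 1132^2 = 1281424 ≡ 500 (mod 1789)
256^8 = (256^4)^2 ≡ 500^2 = 250000 ≡ 1329 (mod 1789)

1329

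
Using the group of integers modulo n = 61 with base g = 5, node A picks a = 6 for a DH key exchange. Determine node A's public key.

Public value = 5^6 mod 61.
5^1 ≡ 5 (mod 61)
5^2 = (5^1)^2 ≡ 5^2 = 25 ≡ 25 (mod 61)
5^4 = (5^2)^2 ≡ 25^2 = 625 ≡ 15 (mod 61)
5^6 = 5^4 · 5^2 ≡ 15 · 25 ≡ 9 (mod 61).

9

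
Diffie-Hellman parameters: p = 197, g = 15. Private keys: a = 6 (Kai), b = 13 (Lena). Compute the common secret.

101

Lena sends B = g^b mod p = 15^13 mod 197.
15^1 ≡ 15 (mod 197)
15^2 = (15^1)^2 ≡ 15^2 = 225 ≡ 28 (mod 197)
15^4 = (15^2)^2 ≡ 28^2 = 784 ≡ 193 (mod 197)
15^8 = (15^4)^2 ≡ 193^2 = 37249 ≡ 16 (mod 197)
15^13 = 15^8 · 15^4 · 15^1 ≡ 16 · 193 · 15 ≡ 25 (mod 197).
So B = 25. Kai then computes K = B^a mod p = 25^6 mod 197.
25^1 ≡ 25 (mod 197)
25^2 = (25^1)^2 ≡ 25^2 = 625 ≡ 34 (mod 197)
25^4 = (25^2)^2 ≡ 34^2 = 1156 ≡ 171 (mod 197)
25^6 = 25^4 · 25^2 ≡ 171 · 34 ≡ 101 (mod 197).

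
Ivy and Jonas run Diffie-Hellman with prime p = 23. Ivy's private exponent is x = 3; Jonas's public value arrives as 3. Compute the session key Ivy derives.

4

Shared key K = 3^3 mod 23.
3^1 ≡ 3 (mod 23)
3^2 = (3^1)^2 ≡ 3^2 = 9 ≡ 9 (mod 23)
3^3 = 3^2 · 3^1 ≡ 9 · 3 ≡ 4 (mod 23).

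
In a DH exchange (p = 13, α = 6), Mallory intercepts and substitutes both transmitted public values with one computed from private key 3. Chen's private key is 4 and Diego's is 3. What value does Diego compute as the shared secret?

Diego receives Mallory's public value M = 6^3 mod 13 instead of the honest one.
6^1 ≡ 6 (mod 13)
6^2 = (6^1)^2 ≡ 6^2 = 36 ≡ 10 (mod 13)
6^3 = 6^2 · 6^1 ≡ 10 · 6 ≡ 8 (mod 13).
So M = 8. Diego computes K = M^3 mod 13.
8^1 ≡ 8 (mod 13)
8^2 = (8^1)^2 ≡ 8^2 = 64 ≡ 12 (mod 13)
8^3 = 8^2 · 8^1 ≡ 12 · 8 ≡ 5 (mod 13).

5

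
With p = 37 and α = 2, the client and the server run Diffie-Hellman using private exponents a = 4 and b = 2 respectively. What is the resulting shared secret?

The server sends B = α^b mod p = 2^2 mod 37.
2^1 ≡ 2 (mod 37)
2^2 = (2^1)^2 ≡ 2^2 = 4 ≡ 4 (mod 37)
So B = 4. The client then computes K = B^a mod p = 4^4 mod 37.
4^1 ≡ 4 (mod 37)
4^2 = (4^1)^2 ≡ 4^2 = 16 ≡ 16 (mod 37)
4^4 = (4^2)^2 ≡ 16^2 = 256 ≡ 34 (mod 37)

34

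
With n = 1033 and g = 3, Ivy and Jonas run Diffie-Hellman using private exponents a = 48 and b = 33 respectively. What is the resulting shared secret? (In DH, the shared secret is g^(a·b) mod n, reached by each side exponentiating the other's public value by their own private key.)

336

Jonas sends B = g^b mod n = 3^33 mod 1033.
3^1 ≡ 3 (mod 1033)
3^2 = (3^1)^2 ≡ 3^2 = 9 ≡ 9 (mod 1033)
3^4 = (3^2)^2 ≡ 9^2 = 81 ≡ 81 (mod 1033)
3^8 = (3^4)^2 ≡ 81^2 = 6561 ≡ 363 (mod 1033)
3^16 = (3^8)^2 ≡ 363^2 = 131769 ≡ 578 (mod 1033)
3^32 = (3^16)^2 ≡ 578^2 = 334084 ≡ 425 (mod 1033)
3^33 = 3^32 · 3^1 ≡ 425 · 3 ≡ 242 (mod 1033).
So B = 242. Ivy then computes K = B^a mod n = 242^48 mod 1033.
242^1 ≡ 242 (mod 1033)
242^2 = (242^1)^2 ≡ 242^2 = 58564 ≡ 716 (mod 1033)
242^4 = (242^2)^2 ≡ 716^2 = 512656 ≡ 288 (mod 1033)
242^8 = (242^4)^2 ≡ 288^2 = 82944 ≡ 304 (mod 1033)
242^16 = (242^8)^2 ≡ 304^2 = 92416 ≡ 479 (mod 1033)
242^32 = (242^16)^2 ≡ 479^2 = 229441 ≡ 115 (mod 1033)
242^48 = 242^32 · 242^16 ≡ 115 · 479 ≡ 336 (mod 1033).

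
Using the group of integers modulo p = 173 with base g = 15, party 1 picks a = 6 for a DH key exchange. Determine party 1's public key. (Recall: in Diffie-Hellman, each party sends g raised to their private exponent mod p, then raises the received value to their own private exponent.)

Public value = 15^6 (mod 173).
15^1 ≡ 15 (mod 173)
15^2 = (15^1)^2 ≡ 15^2 = 225 ≡ 52 (mod 173)
15^4 = (15^2)^2 ≡ 52^2 = 2704 ≡ 109 (mod 173)
15^6 = 15^4 · 15^2 ≡ 109 · 52 ≡ 132 (mod 173).

132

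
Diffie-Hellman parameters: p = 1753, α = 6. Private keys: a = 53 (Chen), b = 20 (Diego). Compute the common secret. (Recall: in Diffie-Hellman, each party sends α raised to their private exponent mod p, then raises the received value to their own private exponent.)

Chen sends A = α^a mod p = 6^53 mod 1753.
6^1 ≡ 6 (mod 1753)
6^2 = (6^1)^2 ≡ 6^2 = 36 ≡ 36 (mod 1753)
6^4 = (6^2)^2 ≡ 36^2 = 1296 ≡ 1296 (mod 1753)
6^8 = (6^4)^2 ≡ 1296^2 = 1679616 ≡ 242 (mod 1753)
6^16 = (6^8)^2 ≡ 242^2 = 58564 ≡ 715 (mod 1753)
6^32 = (6^16)^2 ≡ 715^2 = 511225 ≡ 1102 (mod 1753)
6^53 = 6^32 · 6^16 · 6^4 · 6^1 ≡ 1102 · 715 · 1296 · 6 ≡ 73 (mod 1753).
So A = 73. Diego then computes K = A^b mod p = 73^20 mod 1753.
73^1 ≡ 73 (mod 1753)
73^2 = (73^1)^2 ≡ 73^2 = 5329 ≡ 70 (mod 1753)
73^4 = (73^2)^2 ≡ 70^2 = 4900 ≡ 1394 (mod 1753)
73^8 = (73^4)^2 ≡ 1394^2 = 1943236 ≡ 912 (mod 1753)
73^16 = (73^8)^2 ≡ 912^2 = 831744 ≡ 822 (mod 1753)
73^20 = 73^16 · 73^4 ≡ 822 · 1394 ≡ 1159 (mod 1753).

1159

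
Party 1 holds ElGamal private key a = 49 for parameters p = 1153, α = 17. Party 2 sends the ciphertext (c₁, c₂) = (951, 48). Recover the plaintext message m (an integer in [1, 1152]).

Shared mask s = c₁^a mod p = 951^49 mod 1153.
951^1 ≡ 951 (mod 1153)
951^2 = (951^1)^2 ≡ 951^2 = 904401 ≡ 449 (mod 1153)
951^4 = (951^2)^2 ≡ 449^2 = 201601 ≡ 979 (mod 1153)
951^8 = (951^4)^2 ≡ 979^2 = 958441 ≡ 298 (mod 1153)
951^16 = (951^8)^2 ≡ 298^2 = 88804 ≡ 23 (mod 1153)
951^32 = (951^16)^2 ≡ 23^2 = 529 ≡ 529 (mod 1153)
951^49 = 951^32 · 951^16 · 951^1 ≡ 529 · 23 · 951 ≡ 462 (mod 1153).
So s = 462; s⁻¹ ≡ 866 (mod 1153).
m = c₂ · s⁻¹ mod 1153 = 48 · 866 mod 1153 = 60.

60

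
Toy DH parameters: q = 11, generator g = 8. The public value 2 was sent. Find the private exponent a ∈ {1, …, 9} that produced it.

7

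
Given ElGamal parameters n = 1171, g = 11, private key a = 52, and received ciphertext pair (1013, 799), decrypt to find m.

844

Shared mask s = c₁^a mod n = 1013^52 mod 1171.
1013^1 ≡ 1013 (mod 1171)
1013^2 = (1013^1)^2 ≡ 1013^2 = 1026169 ≡ 373 (mod 1171)
1013^4 = (1013^2)^2 ≡ 373^2 = 139129 ≡ 951 (mod 1171)
1013^8 = (1013^4)^2 ≡ 951^2 = 904401 ≡ 389 (mod 1171)
1013^16 = (1013^8)^2 ≡ 389^2 = 151321 ≡ 262 (mod 1171)
1013^32 = (1013^16)^2 ≡ 262^2 = 68644 ≡ 726 (mod 1171)
1013^52 = 1013^32 · 1013^16 · 1013^4 ≡ 726 · 262 · 951 ≡ 216 (mod 1171).
So s = 216; s⁻¹ ≡ 1068 (mod 1171).
m = c₂ · s⁻¹ mod 1171 = 799 · 1068 mod 1171 = 844.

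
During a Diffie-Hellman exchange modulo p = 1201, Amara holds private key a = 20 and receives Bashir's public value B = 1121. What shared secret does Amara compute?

1200

Shared key K = 1121^20 mod 1201.
1121^1 ≡ 1121 (mod 1201)
1121^2 = (1121^1)^2 ≡ 1121^2 = 1256641 ≡ 395 (mod 1201)
1121^4 = (1121^2)^2 ≡ 395^2 = 156025 ≡ 1096 (mod 1201)
1121^8 = (1121^4)^2 ≡ 1096^2 = 1201216 ≡ 216 (mod 1201)
1121^16 = (1121^8)^2 ≡ 216^2 = 46656 ≡ 1018 (mod 1201)
1121^20 = 1121^16 · 1121^4 ≡ 1018 · 1096 ≡ 1200 (mod 1201).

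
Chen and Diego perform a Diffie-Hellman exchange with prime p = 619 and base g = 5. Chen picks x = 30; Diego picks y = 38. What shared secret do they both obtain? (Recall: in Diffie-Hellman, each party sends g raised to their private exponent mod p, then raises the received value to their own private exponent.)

Chen sends A = g^x mod p = 5^30 mod 619.
5^1 ≡ 5 (mod 619)
5^2 = (5^1)^2 ≡ 5^2 = 25 ≡ 25 (mod 619)
5^4 = (5^2)^2 ≡ 25^2 = 625 ≡ 6 (mod 619)
5^8 = (5^4)^2 ≡ 6^2 = 36 ≡ 36 (mod 619)
5^16 = (5^8)^2 ≡ 36^2 = 1296 ≡ 58 (mod 619)
5^30 = 5^16 · 5^8 · 5^4 · 5^2 ≡ 58 · 36 · 6 · 25 ≡ 605 (mod 619).
So A = 605. Diego then computes K = A^y mod p = 605^38 mod 619.
605^1 ≡ 605 (mod 619)
605^2 = (605^1)^2 ≡ 605^2 = 366025 ≡ 196 (mod 619)
605^4 = (605^2)^2 ≡ 196^2 = 38416 ≡ 38 (mod 619)
605^8 = (605^4)^2 ≡ 38^2 = 1444 ≡ 206 (mod 619)
605^16 = (605^8)^2 ≡ 206^2 = 42436 ≡ 344 (mod 619)
605^32 = (605^16)^2 ≡ 344^2 = 118336 ≡ 107 (mod 619)
605^38 = 605^32 · 605^4 · 605^2 ≡ 107 · 38 · 196 ≡ 283 (mod 619).

283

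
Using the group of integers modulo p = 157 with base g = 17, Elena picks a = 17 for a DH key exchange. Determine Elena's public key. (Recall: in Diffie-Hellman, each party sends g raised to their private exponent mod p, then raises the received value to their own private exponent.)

121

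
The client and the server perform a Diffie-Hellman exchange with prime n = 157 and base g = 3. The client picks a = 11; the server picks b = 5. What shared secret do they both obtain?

10

The server sends B = g^b mod n = 3^5 mod 157.
3^1 ≡ 3 (mod 157)
3^2 = (3^1)^2 ≡ 3^2 = 9 ≡ 9 (mod 157)
3^4 = (3^2)^2 ≡ 9^2 = 81 ≡ 81 (mod 157)
3^5 = 3^4 · 3^1 ≡ 81 · 3 ≡ 86 (mod 157).
So B = 86. The client then computes K = B^a mod n = 86^11 mod 157.
86^1 ≡ 86 (mod 157)
86^2 = (86^1)^2 ≡ 86^2 = 7396 ≡ 17 (mod 157)
86^4 = (86^2)^2 ≡ 17^2 = 289 ≡ 132 (mod 157)
86^8 = (86^4)^2 ≡ 132^2 = 17424 ≡ 154 (mod 157)
86^11 = 86^8 · 86^2 · 86^1 ≡ 154 · 17 · 86 ≡ 10 (mod 157).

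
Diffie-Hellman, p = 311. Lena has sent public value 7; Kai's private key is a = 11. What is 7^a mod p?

250

Shared key K = 7^11 mod 311.
7^1 ≡ 7 (mod 311)
7^2 = (7^1)^2 ≡ 7^2 = 49 ≡ 49 (mod 311)
7^4 = (7^2)^2 ≡ 49^2 = 2401 ≡ 224 (mod 311)
7^8 = (7^4)^2 ≡ 224^2 = 50176 ≡ 105 (mod 311)
7^11 = 7^8 · 7^2 · 7^1 ≡ 105 · 49 · 7 ≡ 250 (mod 311).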